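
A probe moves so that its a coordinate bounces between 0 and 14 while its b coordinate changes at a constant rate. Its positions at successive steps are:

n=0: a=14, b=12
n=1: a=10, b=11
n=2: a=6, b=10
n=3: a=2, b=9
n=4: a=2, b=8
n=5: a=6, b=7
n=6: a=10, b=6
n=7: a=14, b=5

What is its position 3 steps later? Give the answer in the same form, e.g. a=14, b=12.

The a coordinate reflects between 0 and 14, moving 4 per step.
  step 8: 14 → 10
  step 9: 10 → 6
  step 10: 6 → 2
The b coordinate changes by -1 each step: at step 10 it is 2.

a=2, b=2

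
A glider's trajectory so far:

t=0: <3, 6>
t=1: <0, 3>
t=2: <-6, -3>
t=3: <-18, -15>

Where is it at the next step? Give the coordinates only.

<-42, -39>

The jumps are <-3, -3>, <-6, -6>, <-12, -12> — a geometric progression with ratio 2.
step 4: <-18, -15> + <-24, -24> → <-42, -39>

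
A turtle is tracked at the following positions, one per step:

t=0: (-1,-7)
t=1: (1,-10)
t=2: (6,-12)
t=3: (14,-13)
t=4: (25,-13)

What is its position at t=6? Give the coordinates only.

Successive displacements: (+2,-3), (+5,-2), (+8,-1), (+11,+0) — each changes by (+3,+1).
step 5: (25,-13) + (+14,+1) → (39,-12)
step 6: (39,-12) + (+17,+2) → (56,-10)

(56,-10)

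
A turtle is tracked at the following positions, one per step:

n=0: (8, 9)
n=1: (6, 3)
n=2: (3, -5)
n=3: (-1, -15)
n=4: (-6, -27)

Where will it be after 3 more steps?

Successive displacements: (-2, -6), (-3, -8), (-4, -10), (-5, -12) — each changes by (-1, -2).
step 5: (-6, -27) + (-6, -14) → (-12, -41)
step 6: (-12, -41) + (-7, -16) → (-19, -57)
step 7: (-19, -57) + (-8, -18) → (-27, -75)

(-27, -75)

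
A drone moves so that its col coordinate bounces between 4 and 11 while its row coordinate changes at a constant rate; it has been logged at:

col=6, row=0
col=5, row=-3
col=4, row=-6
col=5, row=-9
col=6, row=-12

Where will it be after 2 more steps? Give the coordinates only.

col=8, row=-18

The col coordinate reflects between 4 and 11, moving 1 per step.
  step 5: 6 → 7
  step 6: 7 → 8
The row coordinate changes by -3 each step: at step 6 it is -18.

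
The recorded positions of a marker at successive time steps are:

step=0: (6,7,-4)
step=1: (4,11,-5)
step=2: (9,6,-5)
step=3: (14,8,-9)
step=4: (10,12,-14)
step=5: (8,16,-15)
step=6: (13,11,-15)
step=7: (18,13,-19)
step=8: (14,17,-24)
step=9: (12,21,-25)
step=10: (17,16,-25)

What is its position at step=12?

(18,22,-34)

The moves between consecutive positions are (-2,+4,-1), (+5,-5,+0), (+5,+2,-4), (-4,+4,-5), (-2,+4,-1), (+5,-5,+0), (+5,+2,-4), (-4,+4,-5), (-2,+4,-1), (+5,-5,+0); they repeat the 4-cycle [(-2,+4,-1), (+5,-5,+0), (+5,+2,-4), (-4,+4,-5)].
step 11: apply (+5,+2,-4) → (22,18,-29)
step 12: apply (-4,+4,-5) → (18,22,-34)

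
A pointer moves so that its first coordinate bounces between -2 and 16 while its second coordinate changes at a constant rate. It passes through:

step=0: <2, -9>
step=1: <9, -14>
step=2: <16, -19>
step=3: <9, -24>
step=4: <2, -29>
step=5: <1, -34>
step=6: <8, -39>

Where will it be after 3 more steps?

<3, -54>

The first coordinate travels 7 per step and bounces off the walls at -2 and 16.
  step 7: 8 → 15
  step 8: 15 → 10
  step 9: 10 → 3
The second coordinate changes by -5 each step: at step 9 it is -54.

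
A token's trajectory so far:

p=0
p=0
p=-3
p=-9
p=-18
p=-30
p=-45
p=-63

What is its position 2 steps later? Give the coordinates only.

Taking differences between consecutive positions: +0, -3, -6, -9, -12, -15, -18. These grow by -3 each step.
step 8: -63 − 21 → p=-84
step 9: -84 − 24 → p=-108

p=-108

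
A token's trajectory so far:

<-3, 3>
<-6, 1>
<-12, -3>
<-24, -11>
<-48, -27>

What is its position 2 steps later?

<-192, -123>

The jumps are <-3, -2>, <-6, -4>, <-12, -8>, <-24, -16> — a geometric progression with ratio 2.
step 5: <-48, -27> + <-48, -32> → <-96, -59>
step 6: <-96, -59> + <-96, -64> → <-192, -123>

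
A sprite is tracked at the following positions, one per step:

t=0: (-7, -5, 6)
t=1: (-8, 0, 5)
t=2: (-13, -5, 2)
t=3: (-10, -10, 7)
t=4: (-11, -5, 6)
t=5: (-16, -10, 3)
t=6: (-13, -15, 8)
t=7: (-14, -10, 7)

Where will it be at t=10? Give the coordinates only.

(-17, -15, 8)

Step-to-step displacements: (-1, +5, -1), (-5, -5, -3), (+3, -5, +5), (-1, +5, -1), (-5, -5, -3), (+3, -5, +5), (-1, +5, -1) — a repeating cycle of length 3.
step 8: apply (-5, -5, -3) → (-19, -15, 4)
step 9: apply (+3, -5, +5) → (-16, -20, 9)
step 10: apply (-1, +5, -1) → (-17, -15, 8)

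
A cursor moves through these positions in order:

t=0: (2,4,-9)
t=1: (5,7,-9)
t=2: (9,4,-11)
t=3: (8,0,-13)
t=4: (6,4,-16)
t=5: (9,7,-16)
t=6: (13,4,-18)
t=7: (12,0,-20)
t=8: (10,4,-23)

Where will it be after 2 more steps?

(17,4,-25)

The moves between consecutive positions are (+3,+3,+0), (+4,-3,-2), (-1,-4,-2), (-2,+4,-3), (+3,+3,+0), (+4,-3,-2), (-1,-4,-2), (-2,+4,-3); they repeat the 4-cycle [(+3,+3,+0), (+4,-3,-2), (-1,-4,-2), (-2,+4,-3)].
step 9: apply (+3,+3,+0) → (13,7,-23)
step 10: apply (+4,-3,-2) → (17,4,-25)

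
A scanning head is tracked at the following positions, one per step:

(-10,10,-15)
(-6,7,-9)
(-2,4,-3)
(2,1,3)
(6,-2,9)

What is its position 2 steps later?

The position changes by (+4,-3,+6) every step.
step 5: (6,-2,9) + (+4,-3,+6) → (10,-5,15)
step 6: (10,-5,15) + (+4,-3,+6) → (14,-8,21)

(14,-8,21)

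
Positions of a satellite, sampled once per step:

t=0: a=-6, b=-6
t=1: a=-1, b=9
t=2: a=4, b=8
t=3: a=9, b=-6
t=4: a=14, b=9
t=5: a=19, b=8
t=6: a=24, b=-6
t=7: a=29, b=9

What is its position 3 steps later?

A: linear, +5 per step → 44 at step 10.
B: cycles through -6, 9, 8 every 3 steps. Step 10 lands at position 1 of the cycle → 9.

a=44, b=9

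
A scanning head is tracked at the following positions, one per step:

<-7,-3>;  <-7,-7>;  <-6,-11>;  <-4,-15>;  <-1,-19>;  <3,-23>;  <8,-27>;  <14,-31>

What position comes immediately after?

<21,-35>

Successive displacements: <+0,-4>, <+1,-4>, <+2,-4>, <+3,-4>, <+4,-4>, <+5,-4>, <+6,-4> — each changes by <+1,+0>.
step 8: <14,-31> + <+7,-4> → <21,-35>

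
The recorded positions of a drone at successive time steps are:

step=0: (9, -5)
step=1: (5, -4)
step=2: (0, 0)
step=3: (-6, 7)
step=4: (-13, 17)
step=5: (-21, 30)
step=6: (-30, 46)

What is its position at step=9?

(-63, 112)

Successive displacements: (-4, +1), (-5, +4), (-6, +7), (-7, +10), (-8, +13), (-9, +16) — each changes by (-1, +3).
step 7: (-30, 46) + (-10, +19) → (-40, 65)
step 8: (-40, 65) + (-11, +22) → (-51, 87)
step 9: (-51, 87) + (-12, +25) → (-63, 112)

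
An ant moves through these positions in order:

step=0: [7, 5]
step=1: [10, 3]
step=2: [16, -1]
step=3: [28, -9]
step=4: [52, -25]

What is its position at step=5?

[100, -57]

Consecutive displacements [+3, -2], [+6, -4], [+12, -8], [+24, -16] scale by a factor of 2 each step.
step 5: [52, -25] + [+48, -32] → [100, -57]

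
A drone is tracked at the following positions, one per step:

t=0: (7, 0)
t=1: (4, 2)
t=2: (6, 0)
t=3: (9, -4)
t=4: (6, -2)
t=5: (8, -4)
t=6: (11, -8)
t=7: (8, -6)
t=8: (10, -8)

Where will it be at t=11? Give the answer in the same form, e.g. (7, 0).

(12, -12)

Step-to-step displacements: (-3, +2), (+2, -2), (+3, -4), (-3, +2), (+2, -2), (+3, -4), (-3, +2), (+2, -2) — a repeating cycle of length 3.
step 9: apply (+3, -4) → (13, -12)
step 10: apply (-3, +2) → (10, -10)
step 11: apply (+2, -2) → (12, -12)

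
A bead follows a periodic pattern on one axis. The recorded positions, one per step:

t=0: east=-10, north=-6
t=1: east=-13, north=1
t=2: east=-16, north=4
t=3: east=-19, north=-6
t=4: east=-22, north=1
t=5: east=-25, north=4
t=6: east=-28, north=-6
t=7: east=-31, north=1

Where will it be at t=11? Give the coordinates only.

east=-43, north=4

East: linear, -3 per step → -43 at step 11.
North: cycles through -6, 1, 4 every 3 steps. Step 11 lands at position 2 of the cycle → 4.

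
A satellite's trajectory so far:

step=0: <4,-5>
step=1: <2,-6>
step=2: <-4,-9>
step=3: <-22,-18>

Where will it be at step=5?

Consecutive displacements <-2,-1>, <-6,-3>, <-18,-9> scale by a factor of 3 each step.
step 4: <-22,-18> + <-54,-27> → <-76,-45>
step 5: <-76,-45> + <-162,-81> → <-238,-126>

<-238,-126>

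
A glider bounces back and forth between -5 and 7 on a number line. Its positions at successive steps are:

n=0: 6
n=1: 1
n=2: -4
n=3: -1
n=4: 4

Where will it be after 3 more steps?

The value travels 5 per step and bounces off the walls at -5 and 7.
  step 5: 4 → 5
  step 6: 5 → 0
  step 7: 0 → -5

-5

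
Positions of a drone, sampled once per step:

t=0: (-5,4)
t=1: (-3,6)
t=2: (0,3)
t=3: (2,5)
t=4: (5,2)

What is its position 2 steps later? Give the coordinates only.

Differencing gives (+2,+2), (+3,-3), (+2,+2), (+3,-3). This is the pattern (+2,+2), (+3,-3) repeated.
step 5: apply (+2,+2) → (7,4)
step 6: apply (+3,-3) → (10,1)

(10,1)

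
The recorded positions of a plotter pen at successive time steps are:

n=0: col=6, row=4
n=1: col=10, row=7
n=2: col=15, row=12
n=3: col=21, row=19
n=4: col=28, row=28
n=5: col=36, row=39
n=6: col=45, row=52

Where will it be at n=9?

Taking differences between consecutive positions: (+4, +3), (+5, +5), (+6, +7), (+7, +9), (+8, +11), (+9, +13). These grow by (+1, +2) each step.
step 7: col=45, row=52 + (+10, +15) → col=55, row=67
step 8: col=55, row=67 + (+11, +17) → col=66, row=84
step 9: col=66, row=84 + (+12, +19) → col=78, row=103

col=78, row=103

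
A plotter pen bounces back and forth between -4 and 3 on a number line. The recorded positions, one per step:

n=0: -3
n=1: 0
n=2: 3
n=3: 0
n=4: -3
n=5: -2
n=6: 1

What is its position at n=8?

The value travels 3 per step and bounces off the walls at -4 and 3.
  step 7: 1 → 2
  step 8: 2 → -1

-1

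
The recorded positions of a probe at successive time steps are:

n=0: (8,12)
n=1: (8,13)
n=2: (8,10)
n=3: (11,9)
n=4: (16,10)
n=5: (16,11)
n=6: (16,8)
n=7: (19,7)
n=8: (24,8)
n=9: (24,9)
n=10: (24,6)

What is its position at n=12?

Step-to-step displacements: (+0,+1), (+0,-3), (+3,-1), (+5,+1), (+0,+1), (+0,-3), (+3,-1), (+5,+1), (+0,+1), (+0,-3) — a repeating cycle of length 4.
step 11: apply (+3,-1) → (27,5)
step 12: apply (+5,+1) → (32,6)

(32,6)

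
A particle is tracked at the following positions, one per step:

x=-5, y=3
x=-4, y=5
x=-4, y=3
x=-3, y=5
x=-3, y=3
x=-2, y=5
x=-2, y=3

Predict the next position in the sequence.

x=-1, y=5

Differencing gives (+1, +2), (+0, -2), (+1, +2), (+0, -2), (+1, +2), (+0, -2). This is the pattern (+1, +2), (+0, -2) repeated.
step 7: apply (+1, +2) → x=-1, y=5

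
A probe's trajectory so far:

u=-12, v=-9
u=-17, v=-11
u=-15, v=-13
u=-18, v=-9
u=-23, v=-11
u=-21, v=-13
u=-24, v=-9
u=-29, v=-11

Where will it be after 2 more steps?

u=-30, v=-9

The moves between consecutive positions are (-5,-2), (+2,-2), (-3,+4), (-5,-2), (+2,-2), (-3,+4), (-5,-2); they repeat the 3-cycle [(-5,-2), (+2,-2), (-3,+4)].
step 8: apply (+2,-2) → u=-27, v=-13
step 9: apply (-3,+4) → u=-30, v=-9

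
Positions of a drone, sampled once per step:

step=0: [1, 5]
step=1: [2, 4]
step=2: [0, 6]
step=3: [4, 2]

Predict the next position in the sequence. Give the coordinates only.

Step-to-step displacements: [+1, -1], [-2, +2], [+4, -4]; each is -2× the previous.
step 4: [4, 2] + [-8, +8] → [-4, 10]

[-4, 10]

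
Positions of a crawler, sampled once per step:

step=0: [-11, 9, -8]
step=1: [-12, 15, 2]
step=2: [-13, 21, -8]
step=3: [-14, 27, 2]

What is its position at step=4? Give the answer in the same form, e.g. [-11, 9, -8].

[-15, 33, -8]

The first coordinate changes by -1 each step, so at step 4 it is -11 + 4·(-1) = -15.
The second coordinate changes by +6 each step, so at step 4 it is 9 + 4·(6) = 33.
The third coordinate repeats the cycle [-8, 2] with period 2; step 4 mod 2 = 0, giving -8.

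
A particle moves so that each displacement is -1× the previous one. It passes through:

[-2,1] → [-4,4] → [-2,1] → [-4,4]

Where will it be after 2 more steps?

The jumps are [-2,+3], [+2,-3], [-2,+3] — a geometric progression with ratio -1.
step 4: [-4,4] + [+2,-3] → [-2,1]
step 5: [-2,1] + [-2,+3] → [-4,4]

[-4,4]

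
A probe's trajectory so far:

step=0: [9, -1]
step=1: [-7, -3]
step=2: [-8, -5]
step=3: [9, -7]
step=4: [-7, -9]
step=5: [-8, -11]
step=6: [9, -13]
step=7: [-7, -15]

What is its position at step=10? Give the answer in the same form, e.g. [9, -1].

[-7, -21]

First: cycles through 9, -7, -8 every 3 steps. Step 10 lands at position 1 of the cycle → -7.
Second: linear, -2 per step → -21 at step 10.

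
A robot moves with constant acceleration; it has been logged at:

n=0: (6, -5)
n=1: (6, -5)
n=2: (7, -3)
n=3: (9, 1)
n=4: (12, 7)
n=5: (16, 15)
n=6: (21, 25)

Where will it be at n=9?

(42, 67)

Taking differences between consecutive positions: (+0, +0), (+1, +2), (+2, +4), (+3, +6), (+4, +8), (+5, +10). These grow by (+1, +2) each step.
step 7: (21, 25) + (+6, +12) → (27, 37)
step 8: (27, 37) + (+7, +14) → (34, 51)
step 9: (34, 51) + (+8, +16) → (42, 67)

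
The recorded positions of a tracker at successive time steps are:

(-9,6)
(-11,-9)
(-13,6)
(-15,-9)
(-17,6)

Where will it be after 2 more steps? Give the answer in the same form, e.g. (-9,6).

(-21,6)

The first coordinate changes by -2 each step, so at step 6 it is -9 + 6·(-2) = -21.
The second coordinate repeats the cycle [6, -9] with period 2; step 6 mod 2 = 0, giving 6.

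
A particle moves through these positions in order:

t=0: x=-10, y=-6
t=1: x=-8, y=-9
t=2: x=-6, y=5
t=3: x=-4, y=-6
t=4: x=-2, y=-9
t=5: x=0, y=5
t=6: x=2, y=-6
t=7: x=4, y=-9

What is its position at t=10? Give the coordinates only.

The x coordinate changes by +2 each step, so at step 10 it is -10 + 10·(2) = 10.
The y coordinate repeats the cycle [-6, -9, 5] with period 3; step 10 mod 3 = 1, giving -9.

x=10, y=-9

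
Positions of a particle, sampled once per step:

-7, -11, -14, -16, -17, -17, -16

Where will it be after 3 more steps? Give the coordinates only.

-7

Successive displacements: -4, -3, -2, -1, +0, +1 — each changes by +1.
step 7: -16 + 2 → -14
step 8: -14 + 3 → -11
step 9: -11 + 4 → -7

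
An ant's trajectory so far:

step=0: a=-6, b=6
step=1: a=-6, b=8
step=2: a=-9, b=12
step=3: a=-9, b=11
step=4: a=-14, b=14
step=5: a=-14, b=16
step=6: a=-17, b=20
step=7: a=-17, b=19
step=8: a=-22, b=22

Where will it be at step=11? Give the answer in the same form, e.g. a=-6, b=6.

Step-to-step displacements: (+0, +2), (-3, +4), (+0, -1), (-5, +3), (+0, +2), (-3, +4), (+0, -1), (-5, +3) — a repeating cycle of length 4.
step 9: apply (+0, +2) → a=-22, b=24
step 10: apply (-3, +4) → a=-25, b=28
step 11: apply (+0, -1) → a=-25, b=27

a=-25, b=27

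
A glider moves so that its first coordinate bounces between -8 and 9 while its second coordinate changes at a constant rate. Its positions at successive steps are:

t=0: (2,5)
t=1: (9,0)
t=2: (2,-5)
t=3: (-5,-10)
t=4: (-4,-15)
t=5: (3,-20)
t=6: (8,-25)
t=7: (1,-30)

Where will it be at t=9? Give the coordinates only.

The first coordinate travels 7 per step and bounces off the walls at -8 and 9.
  step 8: 1 → -6
  step 9: -6 → -3
The second coordinate changes by -5 each step: at step 9 it is -40.

(-3,-40)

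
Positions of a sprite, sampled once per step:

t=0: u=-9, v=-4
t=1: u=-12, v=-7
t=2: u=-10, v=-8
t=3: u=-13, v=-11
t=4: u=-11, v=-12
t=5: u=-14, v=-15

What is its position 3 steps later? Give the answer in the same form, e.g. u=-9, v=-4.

u=-13, v=-20

Step-to-step displacements: (-3, -3), (+2, -1), (-3, -3), (+2, -1), (-3, -3) — a repeating cycle of length 2.
step 6: apply (+2, -1) → u=-12, v=-16
step 7: apply (-3, -3) → u=-15, v=-19
step 8: apply (+2, -1) → u=-13, v=-20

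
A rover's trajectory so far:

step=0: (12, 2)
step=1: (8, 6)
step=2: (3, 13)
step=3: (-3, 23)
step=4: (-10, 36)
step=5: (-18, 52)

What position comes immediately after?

(-27, 71)

Taking differences between consecutive positions: (-4, +4), (-5, +7), (-6, +10), (-7, +13), (-8, +16). These grow by (-1, +3) each step.
step 6: (-18, 52) + (-9, +19) → (-27, 71)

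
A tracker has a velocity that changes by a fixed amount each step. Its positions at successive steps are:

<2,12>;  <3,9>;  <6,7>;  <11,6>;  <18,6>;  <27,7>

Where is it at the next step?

First differences are <+1,-3>, <+3,-2>, <+5,-1>, <+7,+0>, <+9,+1>; their common second difference is <+2,+1> (constant acceleration).
step 6: <27,7> + <+11,+2> → <38,9>

<38,9>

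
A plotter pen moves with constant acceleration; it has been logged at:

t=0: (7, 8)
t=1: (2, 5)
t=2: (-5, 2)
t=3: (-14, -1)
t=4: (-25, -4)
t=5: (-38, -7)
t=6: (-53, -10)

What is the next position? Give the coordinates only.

First differences are (-5, -3), (-7, -3), (-9, -3), (-11, -3), (-13, -3), (-15, -3); their common second difference is (-2, +0) (constant acceleration).
step 7: (-53, -10) + (-17, -3) → (-70, -13)

(-70, -13)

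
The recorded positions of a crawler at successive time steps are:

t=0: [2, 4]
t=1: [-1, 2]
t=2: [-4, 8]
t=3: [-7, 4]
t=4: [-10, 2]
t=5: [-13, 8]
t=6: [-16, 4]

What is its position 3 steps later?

First: linear, -3 per step → -25 at step 9.
Second: cycles through 4, 2, 8 every 3 steps. Step 9 lands at position 0 of the cycle → 4.

[-25, 4]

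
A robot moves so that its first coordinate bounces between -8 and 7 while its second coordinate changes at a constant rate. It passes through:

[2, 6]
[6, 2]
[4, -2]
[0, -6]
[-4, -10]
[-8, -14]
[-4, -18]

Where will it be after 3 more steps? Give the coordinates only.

[6, -30]

The first coordinate travels 4 per step and bounces off the walls at -8 and 7.
  step 7: -4 → 0
  step 8: 0 → 4
  step 9: 4 → 6
The second coordinate changes by -4 each step: at step 9 it is -30.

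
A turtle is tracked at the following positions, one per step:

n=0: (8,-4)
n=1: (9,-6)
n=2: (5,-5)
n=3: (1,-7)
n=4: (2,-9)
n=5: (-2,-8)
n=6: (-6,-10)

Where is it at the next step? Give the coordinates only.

(-5,-12)

The moves between consecutive positions are (+1,-2), (-4,+1), (-4,-2), (+1,-2), (-4,+1), (-4,-2); they repeat the 3-cycle [(+1,-2), (-4,+1), (-4,-2)].
step 7: apply (+1,-2) → (-5,-12)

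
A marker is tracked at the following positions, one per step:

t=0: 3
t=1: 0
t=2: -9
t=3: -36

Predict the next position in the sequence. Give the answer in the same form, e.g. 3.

-117

Consecutive displacements -3, -9, -27 scale by a factor of 3 each step.
step 4: -36 − 81 → -117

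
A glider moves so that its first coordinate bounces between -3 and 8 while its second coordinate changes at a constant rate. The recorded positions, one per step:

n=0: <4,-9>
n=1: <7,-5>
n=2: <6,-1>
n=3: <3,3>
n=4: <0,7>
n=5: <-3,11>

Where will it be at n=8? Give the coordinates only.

The first coordinate travels 3 per step and bounces off the walls at -3 and 8.
  step 6: -3 → 0
  step 7: 0 → 3
  step 8: 3 → 6
The second coordinate changes by +4 each step: at step 8 it is 23.

<6,23>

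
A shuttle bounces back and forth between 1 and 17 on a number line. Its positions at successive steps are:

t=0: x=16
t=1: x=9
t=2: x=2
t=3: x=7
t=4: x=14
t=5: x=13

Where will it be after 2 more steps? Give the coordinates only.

The value travels 7 per step and bounces off the walls at 1 and 17.
  step 6: 13 → 6
  step 7: 6 → 3

x=3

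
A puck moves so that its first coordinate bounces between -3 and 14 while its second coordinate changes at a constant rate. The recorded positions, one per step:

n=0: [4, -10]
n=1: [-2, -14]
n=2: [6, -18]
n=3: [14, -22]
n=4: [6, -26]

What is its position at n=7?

The first coordinate reflects between -3 and 14, moving 8 per step.
  step 5: 6 → -2
  step 6: -2 → 4
  step 7: 4 → 12
The second coordinate changes by -4 each step: at step 7 it is -38.

[12, -38]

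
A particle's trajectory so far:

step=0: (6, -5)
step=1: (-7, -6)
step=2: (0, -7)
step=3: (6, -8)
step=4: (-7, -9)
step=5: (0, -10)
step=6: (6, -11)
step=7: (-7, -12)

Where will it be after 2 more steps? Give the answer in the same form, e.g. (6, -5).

(6, -14)

First: cycles through 6, -7, 0 every 3 steps. Step 9 lands at position 0 of the cycle → 6.
Second: linear, -1 per step → -14 at step 9.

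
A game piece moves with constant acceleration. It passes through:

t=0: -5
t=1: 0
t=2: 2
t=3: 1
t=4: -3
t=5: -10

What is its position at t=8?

First differences are +5, +2, -1, -4, -7; their common second difference is -3 (constant acceleration).
step 6: -10 − 10 → -20
step 7: -20 − 13 → -33
step 8: -33 − 16 → -49

-49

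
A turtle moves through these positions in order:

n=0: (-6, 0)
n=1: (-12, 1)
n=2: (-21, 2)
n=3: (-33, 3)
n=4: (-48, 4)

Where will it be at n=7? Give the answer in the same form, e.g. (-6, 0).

Successive displacements: (-6, +1), (-9, +1), (-12, +1), (-15, +1) — each changes by (-3, +0).
step 5: (-48, 4) + (-18, +1) → (-66, 5)
step 6: (-66, 5) + (-21, +1) → (-87, 6)
step 7: (-87, 6) + (-24, +1) → (-111, 7)

(-111, 7)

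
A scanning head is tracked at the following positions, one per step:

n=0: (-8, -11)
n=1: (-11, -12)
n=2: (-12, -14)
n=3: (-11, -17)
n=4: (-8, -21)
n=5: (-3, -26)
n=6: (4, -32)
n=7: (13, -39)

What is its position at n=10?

First differences are (-3, -1), (-1, -2), (+1, -3), (+3, -4), (+5, -5), (+7, -6), (+9, -7); their common second difference is (+2, -1) (constant acceleration).
step 8: (13, -39) + (+11, -8) → (24, -47)
step 9: (24, -47) + (+13, -9) → (37, -56)
step 10: (37, -56) + (+15, -10) → (52, -66)

(52, -66)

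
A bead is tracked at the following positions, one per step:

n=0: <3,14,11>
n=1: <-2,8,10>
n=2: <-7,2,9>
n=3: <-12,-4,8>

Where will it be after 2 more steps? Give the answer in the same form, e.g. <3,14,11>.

Constant displacement of <-5,-6,-1> per step.
step 4: <-12,-4,8> + <-5,-6,-1> → <-17,-10,7>
step 5: <-17,-10,7> + <-5,-6,-1> → <-22,-16,6>

<-22,-16,6>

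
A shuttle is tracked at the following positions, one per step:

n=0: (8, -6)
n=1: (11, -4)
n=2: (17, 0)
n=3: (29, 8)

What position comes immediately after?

(53, 24)

Consecutive displacements (+3, +2), (+6, +4), (+12, +8) scale by a factor of 2 each step.
step 4: (29, 8) + (+24, +16) → (53, 24)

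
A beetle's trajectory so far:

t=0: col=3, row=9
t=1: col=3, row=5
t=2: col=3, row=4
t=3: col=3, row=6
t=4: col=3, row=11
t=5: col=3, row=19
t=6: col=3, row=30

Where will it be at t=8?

Successive displacements: (+0, -4), (+0, -1), (+0, +2), (+0, +5), (+0, +8), (+0, +11) — each changes by (+0, +3).
step 7: col=3, row=30 + (+0, +14) → col=3, row=44
step 8: col=3, row=44 + (+0, +17) → col=3, row=61

col=3, row=61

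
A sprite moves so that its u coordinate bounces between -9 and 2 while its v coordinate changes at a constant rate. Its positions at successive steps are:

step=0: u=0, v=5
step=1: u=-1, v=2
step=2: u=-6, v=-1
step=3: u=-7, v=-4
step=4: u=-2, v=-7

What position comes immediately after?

The u coordinate reflects between -9 and 2, moving 5 per step.
  step 5: -2 → 1
The v coordinate changes by -3 each step: at step 5 it is -10.

u=1, v=-10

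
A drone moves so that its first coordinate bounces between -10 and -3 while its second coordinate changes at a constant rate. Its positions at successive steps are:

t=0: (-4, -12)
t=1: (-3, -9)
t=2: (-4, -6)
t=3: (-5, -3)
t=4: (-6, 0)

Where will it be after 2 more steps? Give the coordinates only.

(-8, 6)

The first coordinate reflects between -10 and -3, moving 1 per step.
  step 5: -6 → -7
  step 6: -7 → -8
The second coordinate changes by +3 each step: at step 6 it is 6.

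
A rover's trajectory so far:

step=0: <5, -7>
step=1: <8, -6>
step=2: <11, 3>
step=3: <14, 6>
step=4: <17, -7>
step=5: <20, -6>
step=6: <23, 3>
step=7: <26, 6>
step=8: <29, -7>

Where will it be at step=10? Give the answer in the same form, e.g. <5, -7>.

<35, 3>

The first coordinate changes by +3 each step, so at step 10 it is 5 + 10·(3) = 35.
The second coordinate repeats the cycle [-7, -6, 3, 6] with period 4; step 10 mod 4 = 2, giving 3.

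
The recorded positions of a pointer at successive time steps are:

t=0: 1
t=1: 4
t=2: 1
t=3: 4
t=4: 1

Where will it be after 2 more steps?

Step-to-step displacements: +3, -3, +3, -3; each is -1× the previous.
step 5: 1 + 3 → 4
step 6: 4 − 3 → 1

1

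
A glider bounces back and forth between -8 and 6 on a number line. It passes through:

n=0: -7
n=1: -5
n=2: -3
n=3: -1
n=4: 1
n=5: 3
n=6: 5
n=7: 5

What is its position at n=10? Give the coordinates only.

The value reflects between -8 and 6, moving 2 per step.
  step 8: 5 → 3
  step 9: 3 → 1
  step 10: 1 → -1

-1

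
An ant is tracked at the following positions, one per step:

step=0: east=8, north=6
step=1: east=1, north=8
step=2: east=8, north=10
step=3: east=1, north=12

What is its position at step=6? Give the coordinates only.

east=8, north=18

The east coordinate repeats the cycle [8, 1] with period 2; step 6 mod 2 = 0, giving 8.
The north coordinate changes by +2 each step, so at step 6 it is 6 + 6·(2) = 18.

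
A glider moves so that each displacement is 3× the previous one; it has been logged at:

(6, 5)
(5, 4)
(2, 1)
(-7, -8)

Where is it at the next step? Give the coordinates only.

(-34, -35)

Step-to-step displacements: (-1, -1), (-3, -3), (-9, -9); each is 3× the previous.
step 4: (-7, -8) + (-27, -27) → (-34, -35)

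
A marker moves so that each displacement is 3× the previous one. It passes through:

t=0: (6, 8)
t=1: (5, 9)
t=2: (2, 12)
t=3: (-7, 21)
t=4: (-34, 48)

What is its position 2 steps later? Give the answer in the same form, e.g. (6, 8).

(-358, 372)

Step-to-step displacements: (-1, +1), (-3, +3), (-9, +9), (-27, +27); each is 3× the previous.
step 5: (-34, 48) + (-81, +81) → (-115, 129)
step 6: (-115, 129) + (-243, +243) → (-358, 372)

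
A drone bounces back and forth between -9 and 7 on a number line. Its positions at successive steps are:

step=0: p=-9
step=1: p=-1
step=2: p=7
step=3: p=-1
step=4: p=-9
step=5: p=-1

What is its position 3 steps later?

The value travels 8 per step and bounces off the walls at -9 and 7.
  step 6: -1 → 7
  step 7: 7 → -1
  step 8: -1 → -9

p=-9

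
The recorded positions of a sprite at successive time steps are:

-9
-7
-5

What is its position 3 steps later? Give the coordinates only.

1

The position changes by +2 every step.
step 3: -5 + 2 → -3
step 4: -3 + 2 → -1
step 5: -1 + 2 → 1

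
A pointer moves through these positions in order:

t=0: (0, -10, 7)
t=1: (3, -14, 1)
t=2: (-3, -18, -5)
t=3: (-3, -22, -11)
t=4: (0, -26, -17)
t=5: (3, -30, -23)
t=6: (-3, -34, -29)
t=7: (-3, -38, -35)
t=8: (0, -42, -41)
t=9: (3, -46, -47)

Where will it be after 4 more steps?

First: cycles through 0, 3, -3, -3 every 4 steps. Step 13 lands at position 1 of the cycle → 3.
Second: linear, -4 per step → -62 at step 13.
Third: linear, -6 per step → -71 at step 13.

(3, -62, -71)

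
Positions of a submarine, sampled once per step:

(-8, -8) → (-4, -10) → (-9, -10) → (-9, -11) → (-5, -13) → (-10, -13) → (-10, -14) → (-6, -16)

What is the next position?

The moves between consecutive positions are (+4, -2), (-5, +0), (+0, -1), (+4, -2), (-5, +0), (+0, -1), (+4, -2); they repeat the 3-cycle [(+4, -2), (-5, +0), (+0, -1)].
step 8: apply (-5, +0) → (-11, -16)

(-11, -16)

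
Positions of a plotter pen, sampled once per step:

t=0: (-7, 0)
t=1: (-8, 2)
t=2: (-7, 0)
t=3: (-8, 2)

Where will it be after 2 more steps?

Step-to-step displacements: (-1, +2), (+1, -2), (-1, +2); each is -1× the previous.
step 4: (-8, 2) + (+1, -2) → (-7, 0)
step 5: (-7, 0) + (-1, +2) → (-8, 2)

(-8, 2)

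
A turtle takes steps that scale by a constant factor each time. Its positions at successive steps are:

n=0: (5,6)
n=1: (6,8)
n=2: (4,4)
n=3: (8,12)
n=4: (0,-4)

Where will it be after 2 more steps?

(-16,-36)

Step-to-step displacements: (+1,+2), (-2,-4), (+4,+8), (-8,-16); each is -2× the previous.
step 5: (0,-4) + (+16,+32) → (16,28)
step 6: (16,28) + (-32,-64) → (-16,-36)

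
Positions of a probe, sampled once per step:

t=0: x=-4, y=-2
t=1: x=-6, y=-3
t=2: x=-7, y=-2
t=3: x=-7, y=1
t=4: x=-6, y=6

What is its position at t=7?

x=3, y=33

First differences are (-2, -1), (-1, +1), (+0, +3), (+1, +5); their common second difference is (+1, +2) (constant acceleration).
step 5: x=-6, y=6 + (+2, +7) → x=-4, y=13
step 6: x=-4, y=13 + (+3, +9) → x=-1, y=22
step 7: x=-1, y=22 + (+4, +11) → x=3, y=33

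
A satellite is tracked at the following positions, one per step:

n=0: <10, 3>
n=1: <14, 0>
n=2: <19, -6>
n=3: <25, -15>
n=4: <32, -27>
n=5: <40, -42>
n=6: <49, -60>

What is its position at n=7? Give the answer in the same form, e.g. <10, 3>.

First differences are <+4, -3>, <+5, -6>, <+6, -9>, <+7, -12>, <+8, -15>, <+9, -18>; their common second difference is <+1, -3> (constant acceleration).
step 7: <49, -60> + <+10, -21> → <59, -81>

<59, -81>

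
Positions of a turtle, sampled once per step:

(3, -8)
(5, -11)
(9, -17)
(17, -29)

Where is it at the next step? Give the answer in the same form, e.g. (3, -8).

Step-to-step displacements: (+2, -3), (+4, -6), (+8, -12); each is 2× the previous.
step 4: (17, -29) + (+16, -24) → (33, -53)

(33, -53)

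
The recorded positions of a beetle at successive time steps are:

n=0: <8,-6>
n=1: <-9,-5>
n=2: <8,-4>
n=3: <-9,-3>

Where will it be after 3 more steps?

First: cycles through 8, -9 every 2 steps. Step 6 lands at position 0 of the cycle → 8.
Second: linear, +1 per step → 0 at step 6.

<8,0>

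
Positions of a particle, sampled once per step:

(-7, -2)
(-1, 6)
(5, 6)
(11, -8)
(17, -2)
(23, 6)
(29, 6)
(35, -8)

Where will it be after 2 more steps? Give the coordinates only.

(47, 6)

First: linear, +6 per step → 47 at step 9.
Second: cycles through -2, 6, 6, -8 every 4 steps. Step 9 lands at position 1 of the cycle → 6.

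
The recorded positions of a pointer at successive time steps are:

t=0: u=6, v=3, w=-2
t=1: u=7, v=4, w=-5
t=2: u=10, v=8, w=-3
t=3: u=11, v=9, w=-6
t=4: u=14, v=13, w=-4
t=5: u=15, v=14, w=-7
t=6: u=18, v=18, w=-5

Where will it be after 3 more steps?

Step-to-step displacements: (+1, +1, -3), (+3, +4, +2), (+1, +1, -3), (+3, +4, +2), (+1, +1, -3), (+3, +4, +2) — a repeating cycle of length 2.
step 7: apply (+1, +1, -3) → u=19, v=19, w=-8
step 8: apply (+3, +4, +2) → u=22, v=23, w=-6
step 9: apply (+1, +1, -3) → u=23, v=24, w=-9

u=23, v=24, w=-9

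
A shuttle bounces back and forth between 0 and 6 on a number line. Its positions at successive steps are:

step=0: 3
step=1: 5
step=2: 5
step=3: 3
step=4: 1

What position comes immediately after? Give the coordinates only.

The value reflects between 0 and 6, moving 2 per step.
  step 5: 1 → 1

1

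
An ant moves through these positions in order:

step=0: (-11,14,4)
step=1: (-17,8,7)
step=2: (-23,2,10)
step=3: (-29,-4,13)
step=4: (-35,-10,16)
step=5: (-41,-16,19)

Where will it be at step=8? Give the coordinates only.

Constant displacement of (-6,-6,+3) per step.
step 6: (-41,-16,19) + (-6,-6,+3) → (-47,-22,22)
step 7: (-47,-22,22) + (-6,-6,+3) → (-53,-28,25)
step 8: (-53,-28,25) + (-6,-6,+3) → (-59,-34,28)

(-59,-34,28)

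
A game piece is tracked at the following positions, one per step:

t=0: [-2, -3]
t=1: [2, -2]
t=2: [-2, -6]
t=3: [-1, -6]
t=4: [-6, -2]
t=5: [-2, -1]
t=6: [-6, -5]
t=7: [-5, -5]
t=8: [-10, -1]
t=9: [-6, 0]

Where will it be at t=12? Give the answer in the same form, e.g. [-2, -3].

[-14, 0]

Step-to-step displacements: [+4, +1], [-4, -4], [+1, +0], [-5, +4], [+4, +1], [-4, -4], [+1, +0], [-5, +4], [+4, +1] — a repeating cycle of length 4.
step 10: apply [-4, -4] → [-10, -4]
step 11: apply [+1, +0] → [-9, -4]
step 12: apply [-5, +4] → [-14, 0]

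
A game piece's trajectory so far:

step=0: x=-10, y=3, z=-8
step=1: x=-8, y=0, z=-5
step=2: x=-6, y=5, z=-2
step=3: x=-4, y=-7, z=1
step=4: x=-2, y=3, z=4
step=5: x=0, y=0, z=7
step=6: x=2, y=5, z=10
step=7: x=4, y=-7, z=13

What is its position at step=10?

X: linear, +2 per step → 10 at step 10.
Y: cycles through 3, 0, 5, -7 every 4 steps. Step 10 lands at position 2 of the cycle → 5.
Z: linear, +3 per step → 22 at step 10.

x=10, y=5, z=22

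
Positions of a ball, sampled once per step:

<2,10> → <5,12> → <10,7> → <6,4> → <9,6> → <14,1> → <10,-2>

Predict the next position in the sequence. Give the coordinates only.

<13,0>

Differencing gives <+3,+2>, <+5,-5>, <-4,-3>, <+3,+2>, <+5,-5>, <-4,-3>. This is the pattern <+3,+2>, <+5,-5>, <-4,-3> repeated.
step 7: apply <+3,+2> → <13,0>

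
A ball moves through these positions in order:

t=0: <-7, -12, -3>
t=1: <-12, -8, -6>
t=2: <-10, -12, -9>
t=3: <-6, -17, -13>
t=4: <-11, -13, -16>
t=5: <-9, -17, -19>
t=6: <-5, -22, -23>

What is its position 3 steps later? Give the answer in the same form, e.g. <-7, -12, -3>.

<-4, -27, -33>

Differencing gives <-5, +4, -3>, <+2, -4, -3>, <+4, -5, -4>, <-5, +4, -3>, <+2, -4, -3>, <+4, -5, -4>. This is the pattern <-5, +4, -3>, <+2, -4, -3>, <+4, -5, -4> repeated.
step 7: apply <-5, +4, -3> → <-10, -18, -26>
step 8: apply <+2, -4, -3> → <-8, -22, -29>
step 9: apply <+4, -5, -4> → <-4, -27, -33>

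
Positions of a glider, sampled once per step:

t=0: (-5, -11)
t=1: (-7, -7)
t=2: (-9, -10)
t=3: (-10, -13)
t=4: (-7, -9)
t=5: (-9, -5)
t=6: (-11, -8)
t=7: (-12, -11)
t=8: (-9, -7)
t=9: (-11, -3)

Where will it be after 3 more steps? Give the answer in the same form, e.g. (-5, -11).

(-11, -5)

The moves between consecutive positions are (-2, +4), (-2, -3), (-1, -3), (+3, +4), (-2, +4), (-2, -3), (-1, -3), (+3, +4), (-2, +4); they repeat the 4-cycle [(-2, +4), (-2, -3), (-1, -3), (+3, +4)].
step 10: apply (-2, -3) → (-13, -6)
step 11: apply (-1, -3) → (-14, -9)
step 12: apply (+3, +4) → (-11, -5)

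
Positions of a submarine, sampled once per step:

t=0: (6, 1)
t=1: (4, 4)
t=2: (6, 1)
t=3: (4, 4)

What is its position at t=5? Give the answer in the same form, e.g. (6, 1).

Consecutive displacements (-2, +3), (+2, -3), (-2, +3) scale by a factor of -1 each step.
step 4: (4, 4) + (+2, -3) → (6, 1)
step 5: (6, 1) + (-2, +3) → (4, 4)

(4, 4)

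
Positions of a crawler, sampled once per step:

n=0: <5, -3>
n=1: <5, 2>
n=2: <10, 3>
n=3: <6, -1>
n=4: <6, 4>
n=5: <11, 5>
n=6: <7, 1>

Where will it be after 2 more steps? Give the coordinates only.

The moves between consecutive positions are <+0, +5>, <+5, +1>, <-4, -4>, <+0, +5>, <+5, +1>, <-4, -4>; they repeat the 3-cycle [<+0, +5>, <+5, +1>, <-4, -4>].
step 7: apply <+0, +5> → <7, 6>
step 8: apply <+5, +1> → <12, 7>

<12, 7>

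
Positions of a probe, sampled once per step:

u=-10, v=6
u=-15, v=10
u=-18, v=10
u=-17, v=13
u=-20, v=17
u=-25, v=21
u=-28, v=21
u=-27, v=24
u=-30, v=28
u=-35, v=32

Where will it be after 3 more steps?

Step-to-step displacements: (-5, +4), (-3, +0), (+1, +3), (-3, +4), (-5, +4), (-3, +0), (+1, +3), (-3, +4), (-5, +4) — a repeating cycle of length 4.
step 10: apply (-3, +0) → u=-38, v=32
step 11: apply (+1, +3) → u=-37, v=35
step 12: apply (-3, +4) → u=-40, v=39

u=-40, v=39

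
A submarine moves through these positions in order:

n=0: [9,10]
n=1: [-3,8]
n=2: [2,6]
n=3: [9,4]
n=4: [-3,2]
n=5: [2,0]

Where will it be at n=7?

The first coordinate repeats the cycle [9, -3, 2] with period 3; step 7 mod 3 = 1, giving -3.
The second coordinate changes by -2 each step, so at step 7 it is 10 + 7·(-2) = -4.

[-3,-4]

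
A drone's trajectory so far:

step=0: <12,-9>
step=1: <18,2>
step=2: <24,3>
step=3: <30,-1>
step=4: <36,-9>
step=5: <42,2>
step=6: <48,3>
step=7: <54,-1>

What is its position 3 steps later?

First: linear, +6 per step → 72 at step 10.
Second: cycles through -9, 2, 3, -1 every 4 steps. Step 10 lands at position 2 of the cycle → 3.

<72,3>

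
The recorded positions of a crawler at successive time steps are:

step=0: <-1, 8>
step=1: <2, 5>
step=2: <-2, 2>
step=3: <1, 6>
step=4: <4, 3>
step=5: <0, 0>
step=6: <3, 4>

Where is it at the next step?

<6, 1>

Differencing gives <+3, -3>, <-4, -3>, <+3, +4>, <+3, -3>, <-4, -3>, <+3, +4>. This is the pattern <+3, -3>, <-4, -3>, <+3, +4> repeated.
step 7: apply <+3, -3> → <6, 1>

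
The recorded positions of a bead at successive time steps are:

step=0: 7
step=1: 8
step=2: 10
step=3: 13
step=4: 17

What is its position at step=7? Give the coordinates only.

35

First differences are +1, +2, +3, +4; their common second difference is +1 (constant acceleration).
step 5: 17 + 5 → 22
step 6: 22 + 6 → 28
step 7: 28 + 7 → 35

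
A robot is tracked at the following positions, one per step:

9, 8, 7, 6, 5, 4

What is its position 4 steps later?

The position changes by -1 every step.
step 6: 4 − 1 → 3
step 7: 3 − 1 → 2
step 8: 2 − 1 → 1
step 9: 1 − 1 → 0

0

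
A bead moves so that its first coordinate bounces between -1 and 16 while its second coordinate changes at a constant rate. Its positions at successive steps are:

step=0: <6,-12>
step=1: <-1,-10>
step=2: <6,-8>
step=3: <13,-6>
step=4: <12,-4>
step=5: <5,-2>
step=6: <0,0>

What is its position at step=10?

<4,8>

The first coordinate reflects between -1 and 16, moving 7 per step.
  step 7: 0 → 7
  step 8: 7 → 14
  step 9: 14 → 11
  step 10: 11 → 4
The second coordinate changes by +2 each step: at step 10 it is 8.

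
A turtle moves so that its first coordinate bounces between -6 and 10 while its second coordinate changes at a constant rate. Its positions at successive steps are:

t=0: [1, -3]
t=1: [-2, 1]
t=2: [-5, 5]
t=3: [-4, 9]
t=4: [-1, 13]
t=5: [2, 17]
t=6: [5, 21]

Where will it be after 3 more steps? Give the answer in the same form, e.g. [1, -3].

[6, 33]

The first coordinate reflects between -6 and 10, moving 3 per step.
  step 7: 5 → 8
  step 8: 8 → 9
  step 9: 9 → 6
The second coordinate changes by +4 each step: at step 9 it is 33.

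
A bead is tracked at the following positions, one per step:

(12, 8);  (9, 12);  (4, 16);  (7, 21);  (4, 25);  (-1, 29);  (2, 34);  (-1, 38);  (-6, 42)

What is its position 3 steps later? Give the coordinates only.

(-11, 55)

Differencing gives (-3, +4), (-5, +4), (+3, +5), (-3, +4), (-5, +4), (+3, +5), (-3, +4), (-5, +4). This is the pattern (-3, +4), (-5, +4), (+3, +5) repeated.
step 9: apply (+3, +5) → (-3, 47)
step 10: apply (-3, +4) → (-6, 51)
step 11: apply (-5, +4) → (-11, 55)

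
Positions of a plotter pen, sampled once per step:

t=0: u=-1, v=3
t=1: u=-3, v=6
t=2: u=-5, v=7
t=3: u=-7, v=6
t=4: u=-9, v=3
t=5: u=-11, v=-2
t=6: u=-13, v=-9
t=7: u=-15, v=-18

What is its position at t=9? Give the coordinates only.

u=-19, v=-42

Successive displacements: (-2, +3), (-2, +1), (-2, -1), (-2, -3), (-2, -5), (-2, -7), (-2, -9) — each changes by (+0, -2).
step 8: u=-15, v=-18 + (-2, -11) → u=-17, v=-29
step 9: u=-17, v=-29 + (-2, -13) → u=-19, v=-42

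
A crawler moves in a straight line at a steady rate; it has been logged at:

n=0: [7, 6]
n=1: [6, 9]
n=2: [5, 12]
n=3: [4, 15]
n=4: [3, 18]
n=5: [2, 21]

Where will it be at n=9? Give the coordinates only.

Each step adds [-1, +3] to the position.
step 6: [2, 21] + [-1, +3] → [1, 24]
step 7: [1, 24] + [-1, +3] → [0, 27]
step 8: [0, 27] + [-1, +3] → [-1, 30]
step 9: [-1, 30] + [-1, +3] → [-2, 33]

[-2, 33]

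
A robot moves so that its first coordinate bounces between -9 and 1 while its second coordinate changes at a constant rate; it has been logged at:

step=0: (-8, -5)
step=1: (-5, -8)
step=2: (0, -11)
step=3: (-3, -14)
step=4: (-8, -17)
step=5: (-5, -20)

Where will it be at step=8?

(-8, -29)

The first coordinate travels 5 per step and bounces off the walls at -9 and 1.
  step 6: -5 → 0
  step 7: 0 → -3
  step 8: -3 → -8
The second coordinate changes by -3 each step: at step 8 it is -29.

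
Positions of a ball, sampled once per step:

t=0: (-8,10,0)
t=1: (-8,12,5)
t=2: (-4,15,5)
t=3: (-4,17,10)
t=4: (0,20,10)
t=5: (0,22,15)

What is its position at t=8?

The moves between consecutive positions are (+0,+2,+5), (+4,+3,+0), (+0,+2,+5), (+4,+3,+0), (+0,+2,+5); they repeat the 2-cycle [(+0,+2,+5), (+4,+3,+0)].
step 6: apply (+4,+3,+0) → (4,25,15)
step 7: apply (+0,+2,+5) → (4,27,20)
step 8: apply (+4,+3,+0) → (8,30,20)

(8,30,20)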